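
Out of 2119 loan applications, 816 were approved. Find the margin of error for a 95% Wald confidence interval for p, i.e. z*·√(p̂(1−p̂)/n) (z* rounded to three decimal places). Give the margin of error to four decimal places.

ME = 0.0207

The sample proportion is 816/2119 = 0.38509.
SE(p̂) = √(0.38509·0.61491/2119) = 0.010571.
For 95% confidence, z* = 1.960.
So ME = 0.0207.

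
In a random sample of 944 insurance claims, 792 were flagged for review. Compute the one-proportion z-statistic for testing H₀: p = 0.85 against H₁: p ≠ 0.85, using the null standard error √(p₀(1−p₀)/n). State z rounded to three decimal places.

z = -0.948

p̂ = 792/944 = 0.83898.
SE₀ = √(0.85·0.15/944) = 0.011622.
z = (0.83898 − 0.85)/0.011622 = -0.01102/0.011622 = -0.948.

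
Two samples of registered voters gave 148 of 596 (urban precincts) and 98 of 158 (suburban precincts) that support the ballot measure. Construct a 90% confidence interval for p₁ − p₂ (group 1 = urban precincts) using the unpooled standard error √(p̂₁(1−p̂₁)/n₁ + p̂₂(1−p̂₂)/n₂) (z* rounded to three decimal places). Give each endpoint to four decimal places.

p̂₁ = 0.24832, p̂₂ = 0.62025, so the observed difference is -0.37193.
SE = √(0.000313185 + 0.001490754) = √0.001803939 = 0.042473.
The 90% critical value is z* = 1.645. Margin of error = 0.06987.
CI: -0.37193 ± 0.06987 = (-0.4418, -0.3021).

(-0.4418, -0.3021)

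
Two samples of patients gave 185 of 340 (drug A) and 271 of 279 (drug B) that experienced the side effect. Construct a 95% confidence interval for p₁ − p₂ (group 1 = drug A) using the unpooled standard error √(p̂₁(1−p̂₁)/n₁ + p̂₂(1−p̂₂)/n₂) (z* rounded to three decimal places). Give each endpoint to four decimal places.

p̂₁ = 185/340 = 0.54412, p̂₂ = 271/279 = 0.97133; p̂₁ − p̂₂ = -0.42721.
Unpooled SE = √(p̂₁(1−p̂₁)/n₁ + p̂₂(1−p̂₂)/n₂) = √(0.000729570 + 0.000099827) = 0.028799.
z* = 1.960 at the 95% level. Margin = 1.960·0.028799 = 0.05645.
CI: -0.42721 ± 0.05645 = (-0.4837, -0.3708).

(-0.4837, -0.3708)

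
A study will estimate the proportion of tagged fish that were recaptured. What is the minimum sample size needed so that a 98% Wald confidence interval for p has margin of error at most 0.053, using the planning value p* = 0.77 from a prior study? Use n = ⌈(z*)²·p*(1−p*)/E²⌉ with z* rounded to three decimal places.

n = 342

z* = 2.326 at the 98% level.
p*(1−p*) = 0.77·0.23 = 0.1771.
Required n before rounding: 5.410276 × 0.1771 / 0.053² = 341.104.
⌈341.104⌉ = 342.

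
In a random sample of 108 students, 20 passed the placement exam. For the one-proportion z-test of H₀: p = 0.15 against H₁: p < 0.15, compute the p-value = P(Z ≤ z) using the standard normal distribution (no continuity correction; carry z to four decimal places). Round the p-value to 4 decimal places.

p-value = 0.8471

With x = 20 successes in n = 108, p̂ = 0.18519.
SE₀ = √(0.15·0.85/108) = 0.034359.
Test statistic (full precision, shown to 4 dp): z = (20/108 − 0.15)/SE₀ ≈ 1.0240.
p-value = P(Z ≤ z) with z = 1.0240 → 0.8471.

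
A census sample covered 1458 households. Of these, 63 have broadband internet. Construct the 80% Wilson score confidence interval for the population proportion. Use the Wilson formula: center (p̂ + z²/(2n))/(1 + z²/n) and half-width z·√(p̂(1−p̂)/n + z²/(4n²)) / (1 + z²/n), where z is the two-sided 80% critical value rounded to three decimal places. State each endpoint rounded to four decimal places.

(0.0369, 0.0506)

p̂ = 63/1458 = 0.04321; z = 1.282, so z² = 1.643524.
Denominator 1 + z²/n = 1 + 1.643524/1458 = 1.001127.
Center = (0.04321 + 0.000564)/1.001127 = 0.04372.
Radicand: p̂(1−p̂)/n + z²/(4n²) = 0.000028356 + 0.000000193 = 0.000028549.
Half-width = 1.282·√0.000028549/1.001127 = 0.00684.
CI: 0.04372 ± 0.00684 = (0.0369, 0.0506).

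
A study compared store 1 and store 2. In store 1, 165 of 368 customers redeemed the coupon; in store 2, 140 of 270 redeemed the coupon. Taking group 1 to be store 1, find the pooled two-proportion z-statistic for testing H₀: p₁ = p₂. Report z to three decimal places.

z = -1.753

p̂₁ = 165/368 = 0.44837, p̂₂ = 140/270 = 0.51852.
Pooled p̂ = (165+140)/(368+270) = 305/638 = 0.47806.
SE = √[p̂(1−p̂)(1/n₁+1/n₂)] = √[0.47806·0.52194·(1/368+1/270)] ≈ 0.040027.
z = -0.07015/0.040027 = -1.753.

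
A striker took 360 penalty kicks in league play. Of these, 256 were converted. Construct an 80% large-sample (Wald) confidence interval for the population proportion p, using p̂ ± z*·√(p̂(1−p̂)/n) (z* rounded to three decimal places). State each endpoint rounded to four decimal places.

(0.6805, 0.7417)

p̂ = 256/360 = 0.71111.
Standard error of p̂: √(0.205432/360) = √0.000570645 = 0.023888.
z* = 1.282 at the 80% level.
Margin of error: 1.282 × 0.023888 = 0.03062.
So the interval runs from 0.6805 to 0.7417.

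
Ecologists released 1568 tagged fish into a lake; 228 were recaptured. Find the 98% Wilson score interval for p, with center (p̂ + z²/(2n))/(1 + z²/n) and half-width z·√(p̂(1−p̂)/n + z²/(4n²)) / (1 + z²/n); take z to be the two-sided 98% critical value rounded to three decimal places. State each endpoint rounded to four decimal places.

(0.1259, 0.1673)

Here p̂ = 228/1568 = 0.14541 and z = 2.326 (z² = 5.410276).
Denominator 1 + z²/n = 1 + 5.410276/1568 = 1.003450.
Adjusted center: (0.14541 + z²/(2n))/1.003450 = 0.14663.
Radicand: p̂(1−p̂)/n + z²/(4n²) = 0.000079250 + 0.000000550 = 0.000079800.
Half-width = z·√(radicand)/denom = 2.326·0.008933/1.003450 = 0.02071.
CI: 0.14663 ± 0.02071 = (0.1259, 0.1673).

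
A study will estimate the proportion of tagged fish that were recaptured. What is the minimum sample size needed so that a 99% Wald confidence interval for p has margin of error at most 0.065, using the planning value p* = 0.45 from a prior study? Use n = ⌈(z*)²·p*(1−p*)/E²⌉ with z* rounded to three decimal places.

n = 389

For 99% confidence, z* = 2.576.
p*(1−p*) = 0.45·0.55 = 0.2475.
(z*)²·p*(1−p*)/E² = 6.635776·0.2475/0.004225 = 388.723.
Rounding up, n = 389.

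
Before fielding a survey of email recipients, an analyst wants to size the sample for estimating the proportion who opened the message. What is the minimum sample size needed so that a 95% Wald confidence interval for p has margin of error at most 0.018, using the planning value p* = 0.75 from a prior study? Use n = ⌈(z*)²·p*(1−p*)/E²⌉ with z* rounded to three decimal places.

n = 2224

For 95% confidence, z* = 1.960.
p*(1−p*) = 0.75·0.25 = 0.1875.
(z*)²·p*(1−p*)/E² = 3.841600·0.1875/0.000324 = 2223.148.
⌈2223.148⌉ = 2224.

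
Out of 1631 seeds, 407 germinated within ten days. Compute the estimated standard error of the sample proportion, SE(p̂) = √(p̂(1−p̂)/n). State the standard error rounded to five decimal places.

p̂ = 407/1631 = 0.24954.
p̂(1−p̂) = 0.187270.
SE = √(0.187270/1631) = 0.01072.

SE = 0.01072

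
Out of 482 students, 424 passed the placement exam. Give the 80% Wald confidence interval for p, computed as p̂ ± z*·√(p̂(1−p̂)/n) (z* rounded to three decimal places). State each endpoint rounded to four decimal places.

(0.8607, 0.8987)

The sample proportion is 424/482 = 0.87967.
Standard error of p̂: √(0.105852/482) = √0.000219610 = 0.014819.
For 80% confidence, z* = 1.282.
Margin of error: 1.282 × 0.014819 = 0.01900.
So the interval runs from 0.8607 to 0.8987.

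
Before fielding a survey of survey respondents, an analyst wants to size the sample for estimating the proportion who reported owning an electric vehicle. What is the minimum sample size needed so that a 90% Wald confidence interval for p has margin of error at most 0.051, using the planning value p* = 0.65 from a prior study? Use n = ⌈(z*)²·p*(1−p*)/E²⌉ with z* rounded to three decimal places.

z* = 1.645 at the 90% level.
p*(1−p*) = 0.65·0.35 = 0.2275.
(z*)²·p*(1−p*)/E² = 2.706025·0.2275/0.002601 = 236.686.
Rounding up, n = 237.

n = 237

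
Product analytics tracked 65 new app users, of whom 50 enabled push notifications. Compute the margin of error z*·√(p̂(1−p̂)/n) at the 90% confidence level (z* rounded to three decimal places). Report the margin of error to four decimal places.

The sample proportion is 50/65 = 0.76923.
Standard error of p̂: √(0.177515/65) = √0.002730997 = 0.052259.
The 90% critical value is z* = 1.645.
So ME = 0.0860.

ME = 0.0860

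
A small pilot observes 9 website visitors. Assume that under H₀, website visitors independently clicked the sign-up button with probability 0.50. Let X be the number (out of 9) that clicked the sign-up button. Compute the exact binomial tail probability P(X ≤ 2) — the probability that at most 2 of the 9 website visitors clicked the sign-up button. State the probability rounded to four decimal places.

X ~ Binomial(n=9, p=0.50).
P(X ≤ 2) = C(9,0)·0.50^0·0.50^9 + C(9,1)·0.50^1·0.50^8 + C(9,2)·0.50^2·0.50^7.
= 0.001953 + 0.017578 + 0.070312 = 0.0898.

P = 0.0898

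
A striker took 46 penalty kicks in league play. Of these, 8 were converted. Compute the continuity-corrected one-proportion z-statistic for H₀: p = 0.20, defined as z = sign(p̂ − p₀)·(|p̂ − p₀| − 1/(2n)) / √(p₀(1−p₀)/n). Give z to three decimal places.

The sample proportion is 8/46 = 0.17391. p̂ − p₀ = -0.026087.
Continuity correction 1/(2n) = 1/92 = 0.010870.
Corrected numerator: |-0.026087| − 0.010870 = 0.015217.
Null standard error: √(0.20·0.80/46) = √0.003478261 = 0.058977.
z = −0.015217/0.058977 = -0.258.

z = -0.258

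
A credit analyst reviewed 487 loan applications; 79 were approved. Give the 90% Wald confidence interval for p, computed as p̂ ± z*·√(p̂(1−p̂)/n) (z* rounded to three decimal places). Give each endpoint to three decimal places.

p̂ = 79/487 = 0.16222.
Standard error of p̂: √(0.135903/487) = √0.000279062 = 0.016705.
The 90% critical value is z* = 1.645.
Margin of error: 1.645 × 0.016705 = 0.02748.
CI: 0.16222 ± 0.02748 = (0.135, 0.190).

(0.135, 0.190)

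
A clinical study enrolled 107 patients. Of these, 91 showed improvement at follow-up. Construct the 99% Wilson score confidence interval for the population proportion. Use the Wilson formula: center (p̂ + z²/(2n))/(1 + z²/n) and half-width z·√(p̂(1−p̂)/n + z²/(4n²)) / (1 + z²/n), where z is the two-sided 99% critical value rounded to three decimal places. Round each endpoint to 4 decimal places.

Here p̂ = 91/107 = 0.85047 and z = 2.576 (z² = 6.635776).
Denominator 1 + z²/n = 1 + 6.635776/107 = 1.062017.
Adjusted center: (0.85047 + z²/(2n))/1.062017 = 0.83000.
Radicand: p̂(1−p̂)/n + z²/(4n²) = 0.001188530 + 0.000144899 = 0.001333429.
Half-width = z·√(radicand)/denom = 2.576·0.036516/1.062017 = 0.08857.
CI: 0.83000 ± 0.08857 = (0.7414, 0.9186).

(0.7414, 0.9186)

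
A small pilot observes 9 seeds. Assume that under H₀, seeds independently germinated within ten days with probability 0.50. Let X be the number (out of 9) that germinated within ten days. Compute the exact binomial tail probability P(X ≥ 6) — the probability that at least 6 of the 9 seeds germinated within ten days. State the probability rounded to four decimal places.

P = 0.2539

X ~ Binomial(n=9, p=0.50).
P(X ≥ 6) = C(9,6)·0.50^6·0.50^3 + C(9,7)·0.50^7·0.50^2 + C(9,8)·0.50^8·0.50^1 + C(9,9)·0.50^9·0.50^0.
= 0.164062 + 0.070312 + 0.017578 + 0.001953 = 0.2539.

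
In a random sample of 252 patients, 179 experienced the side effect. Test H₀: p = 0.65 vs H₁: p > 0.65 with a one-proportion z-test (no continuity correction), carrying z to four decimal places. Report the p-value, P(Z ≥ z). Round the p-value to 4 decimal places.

p̂ = 179/252 = 0.71032.
Null standard error: √(0.65·0.35/252) = √0.000902778 = 0.030046.
z = (p̂ − p₀)/SE = (179/252 − 0.65)/0.030046 ≈ 2.0075.
From the standard normal, P(Z ≥ z) = 0.0223.

p-value = 0.0223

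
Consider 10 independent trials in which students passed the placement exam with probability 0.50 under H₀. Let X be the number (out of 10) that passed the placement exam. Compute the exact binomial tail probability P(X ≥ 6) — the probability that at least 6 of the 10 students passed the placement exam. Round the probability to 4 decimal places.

X is binomial with n = 10 and p = 0.50.
P(X ≥ 6) = Σ_{j=6}^{10} C(10,j)·0.50^j·0.50^{10−j}.
= 0.205078 + 0.117188 + 0.043945 + 0.009766 + 0.000977 = 0.3770.

P = 0.3770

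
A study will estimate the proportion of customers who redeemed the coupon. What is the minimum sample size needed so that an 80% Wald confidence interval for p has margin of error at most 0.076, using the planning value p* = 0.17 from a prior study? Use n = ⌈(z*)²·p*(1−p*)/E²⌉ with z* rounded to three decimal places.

n = 41

The 80% critical value is z* = 1.282.
p*(1−p*) = 0.1411.
(z*)²·p*(1−p*)/E² = 1.643524·0.1411/0.005776 = 40.149.
Rounding up, n = 41.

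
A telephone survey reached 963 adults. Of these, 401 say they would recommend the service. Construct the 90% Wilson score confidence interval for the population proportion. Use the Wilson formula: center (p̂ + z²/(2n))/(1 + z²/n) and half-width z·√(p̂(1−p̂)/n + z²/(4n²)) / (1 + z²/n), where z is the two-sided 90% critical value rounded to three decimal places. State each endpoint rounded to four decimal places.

(0.3905, 0.4427)

Here p̂ = 401/963 = 0.41641 and z = 1.645 (z² = 2.706025).
Denominator 1 + z²/n = 1 + 2.706025/963 = 1.002810.
Center = (0.41641 + 0.001405)/1.002810 = 0.41664.
Radicand: p̂(1−p̂)/n + z²/(4n²) = 0.000252349 + 0.000000729 = 0.000253078.
Half-width = z·√(radicand)/denom = 1.645·0.015908/1.002810 = 0.02610.
CI: 0.41664 ± 0.02610 = (0.3905, 0.4427).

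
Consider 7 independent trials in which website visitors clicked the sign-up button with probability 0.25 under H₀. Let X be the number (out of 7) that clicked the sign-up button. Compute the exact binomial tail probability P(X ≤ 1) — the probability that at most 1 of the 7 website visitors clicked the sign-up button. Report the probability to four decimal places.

X ~ Binomial(n=7, p=0.25).
P(X ≤ 1) = C(7,0)·0.25^0·0.75^7 + C(7,1)·0.25^1·0.75^6.
= 0.133484 + 0.311462 = 0.4449.

P = 0.4449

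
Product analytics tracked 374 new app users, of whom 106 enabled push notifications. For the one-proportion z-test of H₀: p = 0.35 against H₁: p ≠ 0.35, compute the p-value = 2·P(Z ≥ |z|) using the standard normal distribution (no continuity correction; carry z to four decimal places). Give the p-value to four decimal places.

p-value = 0.0069

p̂ = 106/374 = 0.28342.
Null standard error: √(0.35·0.65/374) = √0.000608289 = 0.024664.
Test statistic (full precision, shown to 4 dp): z = (106/374 − 0.35)/SE₀ ≈ -2.6994.
From the standard normal, 2·P(Z ≥ |z|) = 0.0069.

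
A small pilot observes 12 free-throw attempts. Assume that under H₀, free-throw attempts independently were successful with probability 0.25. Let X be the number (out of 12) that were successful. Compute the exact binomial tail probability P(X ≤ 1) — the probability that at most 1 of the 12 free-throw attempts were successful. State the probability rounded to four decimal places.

X is binomial with n = 12 and p = 0.25.
P(X ≤ 1) = C(12,0)·0.25^0·0.75^12 + C(12,1)·0.25^1·0.75^11.
= 0.031676 + 0.126705 = 0.1584.

P = 0.1584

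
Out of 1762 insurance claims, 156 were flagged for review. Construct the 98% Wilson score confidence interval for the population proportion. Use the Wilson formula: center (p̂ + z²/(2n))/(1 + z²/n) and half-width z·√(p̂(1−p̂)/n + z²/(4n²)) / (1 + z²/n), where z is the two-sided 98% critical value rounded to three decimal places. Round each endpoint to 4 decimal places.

Here p̂ = 156/1762 = 0.08854 and z = 2.326 (z² = 5.410276).
Denominator 1 + z²/n = 1 + 5.410276/1762 = 1.003071.
Center = (0.08854 + 0.001535)/1.003071 = 0.08980.
Radicand: p̂(1−p̂)/n + z²/(4n²) = 0.000045799 + 0.000000436 = 0.000046235.
Half-width = 2.326·√0.000046235/1.003071 = 0.01577.
So the interval runs from 0.0740 to 0.1056.

(0.0740, 0.1056)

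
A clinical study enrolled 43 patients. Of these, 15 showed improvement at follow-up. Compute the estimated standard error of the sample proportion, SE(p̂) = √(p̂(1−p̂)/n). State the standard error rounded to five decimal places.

Sample proportion p̂ = 15/43 = 0.34884.
p̂(1−p̂) = 0.34884·0.65116 = 0.227151.
Dividing by n and taking the root: √0.005282581 = 0.07268.

SE = 0.07268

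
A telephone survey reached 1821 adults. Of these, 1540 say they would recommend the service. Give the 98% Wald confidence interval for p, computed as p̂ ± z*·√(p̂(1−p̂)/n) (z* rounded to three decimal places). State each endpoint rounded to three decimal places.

Sample proportion p̂ = 1540/1821 = 0.84569.
Standard error of p̂: √(0.130499/1821) = √0.000071663 = 0.008465.
z* = 2.326 at the 98% level.
Margin = 2.326·0.008465 = 0.01969.
So the interval runs from 0.826 to 0.865.

(0.826, 0.865)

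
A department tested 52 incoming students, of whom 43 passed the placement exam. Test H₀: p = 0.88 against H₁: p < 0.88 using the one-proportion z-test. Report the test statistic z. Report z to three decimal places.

Sample proportion p̂ = 43/52 = 0.82692.
Under H₀, SE = √(p₀(1−p₀)/n) = √(0.88·0.12/52) = √0.002030769 = 0.045064.
Test statistic: z = -0.05308/0.045064 = -1.178.

z = -1.178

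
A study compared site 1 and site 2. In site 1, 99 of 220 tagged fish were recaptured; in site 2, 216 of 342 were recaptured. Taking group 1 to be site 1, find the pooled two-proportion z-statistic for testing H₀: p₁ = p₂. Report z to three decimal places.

Sample proportions: p̂₁ = 99/220 = 0.45000 and p̂₂ = 216/342 = 0.63158.
Pooling: p̂ = 315/562 = 0.56050.
SE = √[p̂(1−p̂)(1/n₁+1/n₂)] = √[0.56050·0.43950·(1/220+1/342)] ≈ 0.042895.
z = -0.18158/0.042895 = -4.233.

z = -4.233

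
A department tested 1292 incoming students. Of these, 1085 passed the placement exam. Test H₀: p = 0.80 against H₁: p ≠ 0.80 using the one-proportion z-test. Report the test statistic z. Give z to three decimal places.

z = 3.575

Sample proportion p̂ = 1085/1292 = 0.83978.
Null standard error: √(0.80·0.20/1292) = √0.000123839 = 0.011128.
z = (0.83978 − 0.80)/0.011128 = 0.03978/0.011128 = 3.575.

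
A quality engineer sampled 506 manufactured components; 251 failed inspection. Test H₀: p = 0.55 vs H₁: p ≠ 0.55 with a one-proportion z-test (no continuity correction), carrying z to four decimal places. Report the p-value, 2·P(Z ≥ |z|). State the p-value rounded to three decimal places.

The sample proportion is 251/506 = 0.49605.
SE₀ = √(0.55·0.45/506) = 0.022116.
z = (p̂ − p₀)/SE = (251/506 − 0.55)/0.022116 ≈ -2.4395.
p-value = 2·P(Z ≥ |z|) with z = -2.4395 → 0.015.

p-value = 0.015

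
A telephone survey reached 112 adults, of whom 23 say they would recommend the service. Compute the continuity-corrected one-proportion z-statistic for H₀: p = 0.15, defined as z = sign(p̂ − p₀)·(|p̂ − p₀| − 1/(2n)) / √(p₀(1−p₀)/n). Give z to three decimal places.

z = 1.508

With x = 23 successes in n = 112, p̂ = 0.20536. p̂ − p₀ = 0.055357.
1/(2n) = 0.004464.
Corrected numerator: |0.055357| − 0.004464 = 0.050893.
SE₀ = √(0.15·0.85/112) = 0.033740.
z = (+)0.050893/0.033740 = 1.508.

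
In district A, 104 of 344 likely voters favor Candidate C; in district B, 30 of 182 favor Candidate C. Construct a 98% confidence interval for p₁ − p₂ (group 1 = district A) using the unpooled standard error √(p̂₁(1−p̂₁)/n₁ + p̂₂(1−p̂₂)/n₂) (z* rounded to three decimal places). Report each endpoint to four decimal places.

p̂₁ = 0.30233, p̂₂ = 0.16484, so the observed difference is 0.13749.
SE = √(0.000613154 + 0.000756399) = √0.001369553 = 0.037007.
z* = 2.326 at the 98% level. Margin = 2.326·0.037007 = 0.08608.
CI: 0.13749 ± 0.08608 = (0.0514, 0.2236).

(0.0514, 0.2236)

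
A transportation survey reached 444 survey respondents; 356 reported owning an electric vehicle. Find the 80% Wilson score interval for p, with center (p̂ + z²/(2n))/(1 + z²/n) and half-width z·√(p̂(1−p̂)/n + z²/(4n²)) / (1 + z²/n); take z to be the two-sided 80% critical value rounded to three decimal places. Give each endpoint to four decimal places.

(0.7765, 0.8249)

p̂ = 356/444 = 0.80180; z = 1.282, so z² = 1.643524.
Denominator 1 + z²/n = 1 + 1.643524/444 = 1.003702.
Adjusted center: (0.80180 + z²/(2n))/1.003702 = 0.80069.
Radicand: p̂(1−p̂)/n + z²/(4n²) = 0.000357918 + 0.000002084 = 0.000360002.
Half-width = 1.282·√0.000360002/1.003702 = 0.02423.
Interval: 0.80069 ± 0.02423 → (0.7765, 0.8249).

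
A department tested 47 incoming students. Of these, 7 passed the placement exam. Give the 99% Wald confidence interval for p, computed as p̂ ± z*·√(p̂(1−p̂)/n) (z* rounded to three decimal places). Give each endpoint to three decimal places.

The sample proportion is 7/47 = 0.14894.
SE = √(p̂(1−p̂)/n) = √(0.126754/47) = 0.051932.
For 99% confidence, z* = 2.576.
Margin of error: 2.576 × 0.051932 = 0.13378.
Interval: 0.14894 ± 0.13378 → (0.015, 0.283).

(0.015, 0.283)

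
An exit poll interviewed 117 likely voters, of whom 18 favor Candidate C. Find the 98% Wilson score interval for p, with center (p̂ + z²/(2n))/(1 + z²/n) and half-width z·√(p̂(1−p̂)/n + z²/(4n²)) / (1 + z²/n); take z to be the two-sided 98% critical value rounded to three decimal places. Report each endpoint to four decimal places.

p̂ = 18/117 = 0.15385; z = 2.326, so z² = 5.410276.
Denominator 1 + z²/n = 1 + 5.410276/117 = 1.046242.
Adjusted center: (0.15385 + z²/(2n))/1.046242 = 0.16915.
Radicand: p̂(1−p̂)/n + z²/(4n²) = 0.001112628 + 0.000098807 = 0.001211435.
Half-width = 2.326·√0.001211435/1.046242 = 0.07738.
CI: 0.16915 ± 0.07738 = (0.0918, 0.2465).

(0.0918, 0.2465)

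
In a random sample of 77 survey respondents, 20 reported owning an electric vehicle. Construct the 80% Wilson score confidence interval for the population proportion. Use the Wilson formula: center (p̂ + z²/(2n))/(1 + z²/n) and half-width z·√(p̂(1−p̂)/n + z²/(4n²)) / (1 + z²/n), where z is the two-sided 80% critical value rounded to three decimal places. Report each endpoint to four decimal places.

p̂ = 20/77 = 0.25974; z = 1.282, so z² = 1.643524.
1 + z²/n = 1.021344.
Adjusted center: (0.25974 + z²/(2n))/1.021344 = 0.26476.
Radicand: p̂(1−p̂)/n + z²/(4n²) = 0.002497081 + 0.000069300 = 0.002566381.
Half-width = z·√(radicand)/denom = 1.282·0.050659/1.021344 = 0.06359.
Interval: 0.26476 ± 0.06359 → (0.2012, 0.3283).

(0.2012, 0.3283)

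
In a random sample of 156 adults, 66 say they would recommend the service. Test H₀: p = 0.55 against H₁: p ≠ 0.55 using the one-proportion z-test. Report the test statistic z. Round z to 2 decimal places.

z = -3.19

Sample proportion p̂ = 66/156 = 0.42308.
Null standard error: √(0.55·0.45/156) = √0.001586538 = 0.039831.
z = (0.42308 − 0.55)/0.039831 = -0.12692/0.039831 = -3.19.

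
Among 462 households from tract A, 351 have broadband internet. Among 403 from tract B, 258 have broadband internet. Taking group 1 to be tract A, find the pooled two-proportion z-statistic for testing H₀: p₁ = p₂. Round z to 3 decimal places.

Sample proportions: p̂₁ = 351/462 = 0.75974 and p̂₂ = 258/403 = 0.64020.
Pooling: p̂ = 609/865 = 0.70405.
SE = √[p̂(1−p̂)(1/n₁+1/n₂)] = √[0.70405·0.29595·(1/462+1/403)] ≈ 0.031113.
z = (p̂₁ − p̂₂)/SE = (0.75974 − 0.64020)/0.031113 = 0.11954/0.031113 = 3.842.

z = 3.842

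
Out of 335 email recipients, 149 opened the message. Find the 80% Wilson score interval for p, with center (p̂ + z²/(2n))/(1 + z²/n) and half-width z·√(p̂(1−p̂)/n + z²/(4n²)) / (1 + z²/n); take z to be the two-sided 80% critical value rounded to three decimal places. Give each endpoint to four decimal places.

(0.4103, 0.4798)

p̂ = 149/335 = 0.44478; z = 1.282, so z² = 1.643524.
Denominator 1 + z²/n = 1 + 1.643524/335 = 1.004906.
Adjusted center: (0.44478 + z²/(2n))/1.004906 = 0.44505.
Radicand: p̂(1−p̂)/n + z²/(4n²) = 0.000737165 + 0.000003661 = 0.000740826.
Half-width = z·√(radicand)/denom = 1.282·0.027218/1.004906 = 0.03472.
CI: 0.44505 ± 0.03472 = (0.4103, 0.4798).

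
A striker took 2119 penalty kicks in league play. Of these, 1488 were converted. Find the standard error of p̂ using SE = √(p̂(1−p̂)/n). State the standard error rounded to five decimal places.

SE = 0.00993

p̂ = 1488/2119 = 0.70222.
p̂(1−p̂) = 0.209107.
SE = √(0.209107/2119) = 0.00993.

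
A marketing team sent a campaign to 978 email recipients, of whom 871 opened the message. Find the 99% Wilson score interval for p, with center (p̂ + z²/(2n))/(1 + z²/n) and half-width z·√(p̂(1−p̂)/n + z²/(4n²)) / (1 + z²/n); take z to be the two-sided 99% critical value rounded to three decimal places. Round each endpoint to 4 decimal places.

p̂ = 871/978 = 0.89059; z = 2.576, so z² = 6.635776.
1 + z²/n = 1.006785.
Center = (0.89059 + 0.003393)/1.006785 = 0.88796.
Radicand: p̂(1−p̂)/n + z²/(4n²) = 0.000099629 + 0.000001734 = 0.000101363.
Half-width = z·√(radicand)/denom = 2.576·0.010068/1.006785 = 0.02576.
Interval: 0.88796 ± 0.02576 → (0.8622, 0.9137).

(0.8622, 0.9137)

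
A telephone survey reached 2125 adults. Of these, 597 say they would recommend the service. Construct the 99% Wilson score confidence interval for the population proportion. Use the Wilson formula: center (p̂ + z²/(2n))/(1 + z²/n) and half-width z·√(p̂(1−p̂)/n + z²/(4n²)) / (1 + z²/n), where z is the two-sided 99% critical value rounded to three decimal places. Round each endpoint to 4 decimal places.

Here p̂ = 597/2125 = 0.28094 and z = 2.576 (z² = 6.635776).
1 + z²/n = 1.003123.
Center = (0.28094 + 0.001561)/1.003123 = 0.28162.
Radicand: p̂(1−p̂)/n + z²/(4n²) = 0.000095065 + 0.000000367 = 0.000095432.
Half-width = z·√(radicand)/denom = 2.576·0.009769/1.003123 = 0.02509.
So the interval runs from 0.2565 to 0.3067.

(0.2565, 0.3067)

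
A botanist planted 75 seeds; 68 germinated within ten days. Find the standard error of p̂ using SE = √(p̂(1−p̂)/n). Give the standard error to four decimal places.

Sample proportion p̂ = 68/75 = 0.90667.
p̂(1−p̂) = 0.084620.
Dividing by n and taking the root: √0.001128267 = 0.0336.

SE = 0.0336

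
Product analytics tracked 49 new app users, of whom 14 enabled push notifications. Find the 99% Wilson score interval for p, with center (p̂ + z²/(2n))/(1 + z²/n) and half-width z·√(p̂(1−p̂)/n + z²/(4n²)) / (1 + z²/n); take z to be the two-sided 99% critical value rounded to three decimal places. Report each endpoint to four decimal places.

p̂ = 14/49 = 0.28571; z = 2.576, so z² = 6.635776.
Denominator 1 + z²/n = 1 + 6.635776/49 = 1.135424.
Adjusted center: (0.28571 + z²/(2n))/1.135424 = 0.31127.
Radicand: p̂(1−p̂)/n + z²/(4n²) = 0.004164931 + 0.000690939 = 0.004855870.
Half-width = z·√(radicand)/denom = 2.576·0.069684/1.135424 = 0.15810.
Interval: 0.31127 ± 0.15810 → (0.1532, 0.4694).

(0.1532, 0.4694)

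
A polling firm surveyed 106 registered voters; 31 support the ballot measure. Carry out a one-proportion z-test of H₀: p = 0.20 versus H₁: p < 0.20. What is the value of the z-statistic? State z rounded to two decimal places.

The sample proportion is 31/106 = 0.29245.
SE₀ = √(0.20·0.80/106) = 0.038851.
Test statistic: z = 0.09245/0.038851 = 2.38.

z = 2.38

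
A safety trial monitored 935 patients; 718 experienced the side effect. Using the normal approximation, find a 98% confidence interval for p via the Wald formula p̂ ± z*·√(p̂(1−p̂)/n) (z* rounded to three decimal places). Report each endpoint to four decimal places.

(0.7358, 0.8000)

The sample proportion is 718/935 = 0.76791.
Standard error of p̂: √(0.178222/935) = √0.000190612 = 0.013806.
For 98% confidence, z* = 2.326.
Margin of error: 2.326 × 0.013806 = 0.03211.
CI: 0.76791 ± 0.03211 = (0.7358, 0.8000).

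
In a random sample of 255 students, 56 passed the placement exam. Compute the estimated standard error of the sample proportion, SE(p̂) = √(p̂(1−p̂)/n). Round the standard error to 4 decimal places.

With x = 56 successes in n = 255, p̂ = 0.21961.
p̂(1−p̂) = 0.21961·0.78039 = 0.171381.
Dividing by n and taking the root: √0.000672082 = 0.0259.

SE = 0.0259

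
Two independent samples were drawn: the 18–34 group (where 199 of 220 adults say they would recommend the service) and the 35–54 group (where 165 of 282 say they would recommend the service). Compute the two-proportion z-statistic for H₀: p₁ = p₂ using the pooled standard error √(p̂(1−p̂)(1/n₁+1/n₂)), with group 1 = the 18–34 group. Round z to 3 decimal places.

z = 7.954

Sample proportions: p̂₁ = 199/220 = 0.90455 and p̂₂ = 165/282 = 0.58511.
Pooled p̂ = (199+165)/(220+282) = 364/502 = 0.72510.
SE = √[p̂(1−p̂)(1/n₁+1/n₂)] = √[0.72510·0.27490·(1/220+1/282)] ≈ 0.040161.
z = 0.31944/0.040161 = 7.954.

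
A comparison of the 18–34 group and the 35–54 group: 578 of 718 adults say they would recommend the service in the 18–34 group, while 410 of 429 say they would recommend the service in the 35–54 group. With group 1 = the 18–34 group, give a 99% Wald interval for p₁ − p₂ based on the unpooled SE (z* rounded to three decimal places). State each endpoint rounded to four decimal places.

(-0.1966, -0.1048)

p̂₁ = 578/718 = 0.80501, p̂₂ = 410/429 = 0.95571; p̂₁ − p̂₂ = -0.15070.
SE = √(0.000218616 + 0.000098666) = √0.000317282 = 0.017812.
For 99% confidence, z* = 2.576. Margin of error = 0.04588.
So the interval runs from -0.1966 to -0.1048.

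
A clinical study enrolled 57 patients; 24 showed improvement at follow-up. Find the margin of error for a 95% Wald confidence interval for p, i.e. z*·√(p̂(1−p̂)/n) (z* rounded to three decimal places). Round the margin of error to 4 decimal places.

p̂ = 24/57 = 0.42105.
SE = √(p̂(1−p̂)/n) = √(0.243767/57) = 0.065396.
z* = 1.960 at the 95% level.
ME = 1.960·0.065396 = 0.1282.

ME = 0.1282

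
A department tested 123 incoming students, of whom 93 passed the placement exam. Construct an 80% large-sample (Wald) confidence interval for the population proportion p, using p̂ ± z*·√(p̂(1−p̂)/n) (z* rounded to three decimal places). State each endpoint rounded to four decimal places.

p̂ = 93/123 = 0.75610.
SE = √(p̂(1−p̂)/n) = √(0.184414/123) = 0.038721.
The 80% critical value is z* = 1.282.
Margin of error: 1.282 × 0.038721 = 0.04964.
Interval: 0.75610 ± 0.04964 → (0.7065, 0.8057).

(0.7065, 0.8057)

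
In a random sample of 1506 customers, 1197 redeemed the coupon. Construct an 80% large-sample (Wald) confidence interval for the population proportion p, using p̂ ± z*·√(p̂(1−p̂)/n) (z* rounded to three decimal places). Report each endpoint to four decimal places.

Sample proportion p̂ = 1197/1506 = 0.79482.
SE = √(p̂(1−p̂)/n) = √(0.163081/1506) = 0.010406.
For 80% confidence, z* = 1.282.
Margin of error: 1.282 × 0.010406 = 0.01334.
CI: 0.79482 ± 0.01334 = (0.7815, 0.8082).

(0.7815, 0.8082)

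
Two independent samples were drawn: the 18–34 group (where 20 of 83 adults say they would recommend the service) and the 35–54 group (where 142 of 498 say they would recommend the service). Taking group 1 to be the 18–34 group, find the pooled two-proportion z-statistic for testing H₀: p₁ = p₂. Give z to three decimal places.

z = -0.831

Sample proportions: p̂₁ = 20/83 = 0.24096 and p̂₂ = 142/498 = 0.28514.
Pooled p̂ = (20+142)/(83+498) = 162/581 = 0.27883.
Pooled SE = √[0.2010837·0.01405622] ≈ 0.053165.
z = -0.04418/0.053165 = -0.831.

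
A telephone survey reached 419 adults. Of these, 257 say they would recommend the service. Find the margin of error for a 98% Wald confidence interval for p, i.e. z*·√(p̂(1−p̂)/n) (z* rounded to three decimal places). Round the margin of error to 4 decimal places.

ME = 0.0553

The sample proportion is 257/419 = 0.61337.
Standard error of p̂: √(0.237148/419) = √0.000565986 = 0.023790.
For 98% confidence, z* = 2.326.
Margin of error = z*·SE = 2.326 × 0.023790 = 0.0553.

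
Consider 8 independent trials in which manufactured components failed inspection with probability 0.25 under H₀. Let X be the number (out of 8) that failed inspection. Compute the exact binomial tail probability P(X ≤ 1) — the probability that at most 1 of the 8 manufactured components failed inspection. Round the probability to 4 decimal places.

P = 0.3671

X is binomial with n = 8 and p = 0.25.
P(X ≤ 1) = C(8,0)·0.25^0·0.75^8 + C(8,1)·0.25^1·0.75^7.
= 0.100113 + 0.266968 = 0.3671.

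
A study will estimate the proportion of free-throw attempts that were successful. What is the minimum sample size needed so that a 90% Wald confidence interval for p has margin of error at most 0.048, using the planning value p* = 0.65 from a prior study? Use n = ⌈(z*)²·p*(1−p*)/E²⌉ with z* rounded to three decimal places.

The 90% critical value is z* = 1.645.
p*(1−p*) = 0.2275.
(z*)²·p*(1−p*)/E² = 2.706025·0.2275/0.002304 = 267.196.
⌈267.196⌉ = 268.

n = 268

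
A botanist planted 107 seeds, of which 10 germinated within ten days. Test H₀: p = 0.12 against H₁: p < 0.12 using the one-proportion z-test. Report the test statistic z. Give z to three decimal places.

z = -0.845

Sample proportion p̂ = 10/107 = 0.09346.
Null standard error: √(0.12·0.88/107) = √0.000986916 = 0.031415.
Test statistic: z = -0.02654/0.031415 = -0.845.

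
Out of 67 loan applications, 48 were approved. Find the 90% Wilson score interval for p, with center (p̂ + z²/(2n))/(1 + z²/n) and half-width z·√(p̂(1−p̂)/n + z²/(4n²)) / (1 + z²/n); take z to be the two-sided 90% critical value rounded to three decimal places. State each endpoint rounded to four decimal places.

p̂ = 48/67 = 0.71642; z = 1.645, so z² = 2.706025.
Denominator 1 + z²/n = 1 + 2.706025/67 = 1.040388.
Center = (0.71642 + 0.020194)/1.040388 = 0.70802.
Radicand: p̂(1−p̂)/n + z²/(4n²) = 0.003032288 + 0.000150703 = 0.003182991.
Half-width = z·√(radicand)/denom = 1.645·0.056418/1.040388 = 0.08920.
Interval: 0.70802 ± 0.08920 → (0.6188, 0.7972).

(0.6188, 0.7972)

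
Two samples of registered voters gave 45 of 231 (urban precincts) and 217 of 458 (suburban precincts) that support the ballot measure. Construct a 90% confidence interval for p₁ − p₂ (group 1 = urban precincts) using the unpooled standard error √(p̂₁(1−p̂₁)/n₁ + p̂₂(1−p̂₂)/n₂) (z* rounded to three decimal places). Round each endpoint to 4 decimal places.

p̂₁ = 45/231 = 0.19481, p̂₂ = 217/458 = 0.47380; p̂₁ − p̂₂ = -0.27899.
Unpooled SE = √(p̂₁(1−p̂₁)/n₁ + p̂₂(1−p̂₂)/n₂) = √(0.000679031 + 0.000544353) = 0.034977.
The 90% critical value is z* = 1.645. Margin = 1.645·0.034977 = 0.05754.
So the interval runs from -0.3365 to -0.2215.

(-0.3365, -0.2215)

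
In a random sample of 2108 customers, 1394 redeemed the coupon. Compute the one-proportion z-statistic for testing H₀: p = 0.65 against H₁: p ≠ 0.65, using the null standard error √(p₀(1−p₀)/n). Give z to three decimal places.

The sample proportion is 1394/2108 = 0.66129.
Under H₀, SE = √(p₀(1−p₀)/n) = √(0.65·0.35/2108) = √0.000107922 = 0.010389.
z = (p̂ − p₀)/SE = (0.66129 − 0.65)/0.010389 = 1.087.

z = 1.087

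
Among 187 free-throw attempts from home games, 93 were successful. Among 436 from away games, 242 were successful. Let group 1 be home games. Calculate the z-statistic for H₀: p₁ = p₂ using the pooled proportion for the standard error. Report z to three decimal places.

z = -1.324

Sample proportions: p̂₁ = 93/187 = 0.49733 and p̂₂ = 242/436 = 0.55505.
Pooling: p̂ = 335/623 = 0.53772.
Pooled SE = √[0.2485771·0.00764117] ≈ 0.043582.
z = (p̂₁ − p̂₂)/SE = (0.49733 − 0.55505)/0.043582 = -0.05772/0.043582 = -1.324.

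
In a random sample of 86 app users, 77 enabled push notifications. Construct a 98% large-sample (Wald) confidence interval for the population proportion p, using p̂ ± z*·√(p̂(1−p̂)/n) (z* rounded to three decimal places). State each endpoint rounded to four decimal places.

(0.8186, 0.9721)

Sample proportion p̂ = 77/86 = 0.89535.
SE(p̂) = √(0.89535·0.10465/86) = 0.033008.
For 98% confidence, z* = 2.326.
Margin = 2.326·0.033008 = 0.07678.
Interval: 0.89535 ± 0.07678 → (0.8186, 0.9721).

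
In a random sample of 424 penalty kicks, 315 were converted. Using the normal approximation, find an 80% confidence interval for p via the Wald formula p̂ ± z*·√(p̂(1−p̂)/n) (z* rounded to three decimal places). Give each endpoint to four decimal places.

(0.7157, 0.7701)

p̂ = 315/424 = 0.74292.
SE = √(p̂(1−p̂)/n) = √(0.190988/424) = 0.021224.
z* = 1.282 at the 80% level.
Margin of error: 1.282 × 0.021224 = 0.02721.
CI: 0.74292 ± 0.02721 = (0.7157, 0.7701).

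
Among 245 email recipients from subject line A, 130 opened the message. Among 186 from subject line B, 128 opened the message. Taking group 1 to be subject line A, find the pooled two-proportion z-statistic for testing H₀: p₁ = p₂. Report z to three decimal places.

z = -3.305

p̂₁ = 130/245 = 0.53061, p̂₂ = 128/186 = 0.68817.
Pooling: p̂ = 258/431 = 0.59861.
Pooled SE = √[0.2402765·0.00945798] ≈ 0.047671.
z = -0.15756/0.047671 = -3.305.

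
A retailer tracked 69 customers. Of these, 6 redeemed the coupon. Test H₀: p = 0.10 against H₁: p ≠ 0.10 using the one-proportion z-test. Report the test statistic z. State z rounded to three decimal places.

With x = 6 successes in n = 69, p̂ = 0.08696.
Under H₀, SE = √(p₀(1−p₀)/n) = √(0.10·0.90/69) = √0.001304348 = 0.036116.
z = (p̂ − p₀)/SE = (0.08696 − 0.10)/0.036116 = -0.361.

z = -0.361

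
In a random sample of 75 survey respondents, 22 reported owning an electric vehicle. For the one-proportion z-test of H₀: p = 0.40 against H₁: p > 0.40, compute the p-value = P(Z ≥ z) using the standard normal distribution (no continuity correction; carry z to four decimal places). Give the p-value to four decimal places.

p̂ = 22/75 = 0.29333.
SE₀ = √(0.40·0.60/75) = 0.056569.
Test statistic (full precision, shown to 4 dp): z = (22/75 − 0.40)/SE₀ ≈ -1.8856.
p-value = P(Z ≥ z) with z = -1.8856 → 0.9703.

p-value = 0.9703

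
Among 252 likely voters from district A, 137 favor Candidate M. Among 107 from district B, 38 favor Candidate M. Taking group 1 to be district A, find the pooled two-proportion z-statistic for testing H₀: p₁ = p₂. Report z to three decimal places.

p̂₁ = 137/252 = 0.54365, p̂₂ = 38/107 = 0.35514.
Pooled p̂ = (137+38)/(252+107) = 175/359 = 0.48747.
SE = √[p̂(1−p̂)(1/n₁+1/n₂)] = √[0.48747·0.51253·(1/252+1/107)] ≈ 0.057675.
z = (p̂₁ − p̂₂)/SE = (0.54365 − 0.35514)/0.057675 = 0.18851/0.057675 = 3.268.

z = 3.268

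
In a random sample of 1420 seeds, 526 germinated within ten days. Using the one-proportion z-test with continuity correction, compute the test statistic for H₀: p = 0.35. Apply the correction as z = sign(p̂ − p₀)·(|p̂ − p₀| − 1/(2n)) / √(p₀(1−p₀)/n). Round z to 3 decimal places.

With x = 526 successes in n = 1420, p̂ = 0.37042. p̂ − p₀ = 0.020423.
1/(2n) = 0.000352.
Corrected numerator: |0.020423| − 0.000352 = 0.020071.
SE₀ = √(0.35·0.65/1420) = 0.012657.
z = (+)0.020071/0.012657 = 1.586.

z = 1.586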